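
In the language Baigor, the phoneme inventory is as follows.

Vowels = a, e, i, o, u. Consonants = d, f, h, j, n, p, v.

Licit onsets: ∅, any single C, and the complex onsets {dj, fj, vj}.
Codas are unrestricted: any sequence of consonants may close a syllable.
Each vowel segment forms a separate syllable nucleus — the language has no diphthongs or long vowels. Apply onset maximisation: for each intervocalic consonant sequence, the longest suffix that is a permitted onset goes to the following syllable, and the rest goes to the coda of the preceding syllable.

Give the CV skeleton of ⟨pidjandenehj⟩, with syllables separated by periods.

CV.CCVC.CV.CVCC

The vowels are i, a, e, e — 4 nuclei, so 4 syllables.
V1 /i/ – V2 /a/: /dj/ is a licit onset in full, so it all attaches to the next syllable.
V2 /a/ – V3 /e/: cluster /nd/ — the longest permitted-onset suffix is /d/; onset = /d/, preceding coda = /n/.
V3 /e/ – V4 /e/: just /n/ — single C goes to the following onset.
Putting it together: pi.djan.de.nehj.
Mapping each syllable to C/V: /pi/ → CV, /djan/ → CCVC, /de/ → CV, /nehj/ → CVCC.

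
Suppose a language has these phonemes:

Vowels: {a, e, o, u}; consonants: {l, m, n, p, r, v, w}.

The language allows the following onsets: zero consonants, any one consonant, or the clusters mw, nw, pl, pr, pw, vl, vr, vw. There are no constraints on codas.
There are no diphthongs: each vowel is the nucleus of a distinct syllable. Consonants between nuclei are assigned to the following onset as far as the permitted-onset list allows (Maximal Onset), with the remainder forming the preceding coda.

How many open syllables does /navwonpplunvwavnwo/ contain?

Vowels present: a, o, u, a, o; each is a nucleus, giving 5 syllables.
σ1/σ2 boundary: /vw/ is a licit onset in full, so it all attaches to the next syllable.
σ2/σ3 boundary: /nppl/ splits as /np/ + /pl/ (/pl/ is the longest suffix that is a licit onset).
σ3/σ4 boundary: /nvw/ splits as /n/ + /vw/ (/vw/ is the longest suffix that is a licit onset).
σ4/σ5 boundary: /vnw/ splits as /v/ + /nw/ (/nw/ is the longest suffix that is a licit onset).
Putting it together: na.vwonp.plun.vwav.nwo.
Classifying each syllable: /na/ (open), /vwonp/ (closed), /plun/ (closed), /vwav/ (closed), /nwo/ (open).
Open syllables: 2.

2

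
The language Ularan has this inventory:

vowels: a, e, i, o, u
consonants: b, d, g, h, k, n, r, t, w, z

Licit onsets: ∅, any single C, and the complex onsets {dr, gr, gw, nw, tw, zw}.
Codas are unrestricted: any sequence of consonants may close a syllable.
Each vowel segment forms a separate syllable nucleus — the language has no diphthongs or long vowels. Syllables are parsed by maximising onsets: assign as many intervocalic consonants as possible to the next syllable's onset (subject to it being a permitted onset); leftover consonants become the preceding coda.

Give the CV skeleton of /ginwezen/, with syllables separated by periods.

The vowels are i, e, e — 3 nuclei, so 3 syllables.
V1 /i/ – V2 /e/: /nw/ is a licit onset in full, so it all attaches to the next syllable.
V2 /e/ – V3 /e/: /z/ → onset of the next syllable (single consonants are always licit onsets).
Putting it together: gi.nwe.zen.
Mapping each syllable to C/V: /gi/ → CV, /nwe/ → CCV, /zen/ → CVC.

CV.CCV.CVC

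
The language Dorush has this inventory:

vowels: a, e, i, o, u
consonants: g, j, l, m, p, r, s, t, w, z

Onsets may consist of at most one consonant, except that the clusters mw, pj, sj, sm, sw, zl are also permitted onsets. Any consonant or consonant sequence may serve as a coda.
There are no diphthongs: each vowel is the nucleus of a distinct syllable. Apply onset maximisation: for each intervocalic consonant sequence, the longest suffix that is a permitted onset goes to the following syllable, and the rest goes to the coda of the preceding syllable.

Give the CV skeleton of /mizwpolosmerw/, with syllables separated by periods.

Vowels present: i, o, o, e; each is a nucleus, giving 4 syllables.
σ1/σ2 boundary: /zwp/ — longest licit onset from the right is /p/, leaving /zw/ as coda.
σ2/σ3 boundary: /l/ is a single consonant, so it becomes the next onset.
σ3/σ4 boundary: /sm/ — entire cluster is a permitted onset → onset /sm/, coda ∅.
Putting it together: mizw.po.lo.smerw.
Mapping each syllable to C/V: /mizw/ → CVCC, /po/ → CV, /lo/ → CV, /smerw/ → CCVCC.

CVCC.CV.CV.CCVCC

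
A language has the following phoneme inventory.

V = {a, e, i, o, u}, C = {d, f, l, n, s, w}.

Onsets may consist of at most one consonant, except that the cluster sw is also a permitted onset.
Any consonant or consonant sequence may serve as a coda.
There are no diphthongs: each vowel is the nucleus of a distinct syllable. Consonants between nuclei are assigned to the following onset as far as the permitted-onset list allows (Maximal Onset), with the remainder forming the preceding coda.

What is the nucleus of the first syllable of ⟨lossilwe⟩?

o

Nuclei (vowels): o, i, e → 3 syllables.
The first nucleus (vowel 1 from the left) is /o/.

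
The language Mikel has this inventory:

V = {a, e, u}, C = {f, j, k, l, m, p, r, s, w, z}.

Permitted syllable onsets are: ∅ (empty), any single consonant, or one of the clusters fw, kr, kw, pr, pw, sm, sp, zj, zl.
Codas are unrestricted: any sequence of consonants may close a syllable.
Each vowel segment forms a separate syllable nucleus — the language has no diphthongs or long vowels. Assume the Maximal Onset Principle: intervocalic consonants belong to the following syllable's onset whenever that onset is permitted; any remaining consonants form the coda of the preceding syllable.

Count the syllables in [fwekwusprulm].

Vowels present: e, u, u; each is a nucleus, giving 3 syllables.

3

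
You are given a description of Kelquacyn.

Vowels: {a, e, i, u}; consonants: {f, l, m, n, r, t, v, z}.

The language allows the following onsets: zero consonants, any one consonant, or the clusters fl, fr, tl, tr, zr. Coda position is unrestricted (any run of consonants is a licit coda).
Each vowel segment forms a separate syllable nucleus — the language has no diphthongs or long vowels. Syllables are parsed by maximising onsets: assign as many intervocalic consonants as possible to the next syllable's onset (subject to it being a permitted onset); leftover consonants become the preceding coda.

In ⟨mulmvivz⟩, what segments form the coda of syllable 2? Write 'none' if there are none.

Vowels present: u, i; each is a nucleus, giving 2 syllables.
Between /u/ (V1) and /i/ (V2): cluster /lmv/ — the longest permitted-onset suffix is /v/; onset = /v/, preceding coda = /lm/.
Result: mulm.vivz.
Syllable 2 is /vivz/: onset /v/, nucleus /i/, coda /vz/.

vz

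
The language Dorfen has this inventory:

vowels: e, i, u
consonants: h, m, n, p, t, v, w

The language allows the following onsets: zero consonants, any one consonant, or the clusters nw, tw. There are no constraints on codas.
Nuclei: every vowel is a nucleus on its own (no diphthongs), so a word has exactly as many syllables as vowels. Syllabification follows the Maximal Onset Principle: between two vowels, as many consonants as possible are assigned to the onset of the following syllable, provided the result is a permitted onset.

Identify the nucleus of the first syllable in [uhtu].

Nuclei (vowels): u, u → 2 syllables.
The first nucleus (vowel 1 from the left) is /u/.

u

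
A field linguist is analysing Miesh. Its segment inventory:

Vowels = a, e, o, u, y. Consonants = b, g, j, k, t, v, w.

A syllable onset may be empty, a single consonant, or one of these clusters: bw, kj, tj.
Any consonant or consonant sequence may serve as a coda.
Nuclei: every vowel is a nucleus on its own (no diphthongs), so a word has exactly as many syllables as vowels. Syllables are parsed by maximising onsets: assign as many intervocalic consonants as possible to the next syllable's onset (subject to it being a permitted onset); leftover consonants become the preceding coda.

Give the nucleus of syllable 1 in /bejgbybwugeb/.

e

The vowels are e, y, u, e — 4 nuclei, so 4 syllables.
The first nucleus (vowel 1 from the left) is /e/.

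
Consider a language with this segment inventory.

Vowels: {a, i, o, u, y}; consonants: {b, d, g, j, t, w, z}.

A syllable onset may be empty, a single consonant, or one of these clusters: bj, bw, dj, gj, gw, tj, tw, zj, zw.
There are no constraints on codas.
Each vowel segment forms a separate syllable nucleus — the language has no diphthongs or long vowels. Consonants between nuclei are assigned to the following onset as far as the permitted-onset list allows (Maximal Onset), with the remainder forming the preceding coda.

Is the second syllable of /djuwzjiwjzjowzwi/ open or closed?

closed

Nuclei (vowels): u, i, o, i → 4 syllables.
Between /u/ (V1) and /i/ (V2): /wzj/; trying suffixes from longest down, /zj/ is the first permitted one, so coda /w/ | onset /zj/.
Between /i/ (V2) and /o/ (V3): /wjzj/ — longest licit onset from the right is /zj/, leaving /wj/ as coda.
Between /o/ (V3) and /i/ (V4): /wzw/ splits as /w/ + /zw/ (/zw/ is the longest suffix that is a licit onset).
Syllabification: djuw.zjiwj.zjow.zwi.
Syllable 2 is /zjiwj/ with coda /wj/, so it is closed.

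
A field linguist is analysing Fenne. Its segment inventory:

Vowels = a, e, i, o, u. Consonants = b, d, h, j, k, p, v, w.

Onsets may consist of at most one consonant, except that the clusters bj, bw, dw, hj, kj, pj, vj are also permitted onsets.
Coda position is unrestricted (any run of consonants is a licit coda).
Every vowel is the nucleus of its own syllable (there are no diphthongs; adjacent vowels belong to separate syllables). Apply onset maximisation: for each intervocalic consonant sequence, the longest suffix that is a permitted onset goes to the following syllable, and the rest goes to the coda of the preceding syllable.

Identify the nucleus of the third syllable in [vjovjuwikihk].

Vowels present: o, u, i, i; each is a nucleus, giving 4 syllables.
The third nucleus (vowel 3 from the left) is /i/.

i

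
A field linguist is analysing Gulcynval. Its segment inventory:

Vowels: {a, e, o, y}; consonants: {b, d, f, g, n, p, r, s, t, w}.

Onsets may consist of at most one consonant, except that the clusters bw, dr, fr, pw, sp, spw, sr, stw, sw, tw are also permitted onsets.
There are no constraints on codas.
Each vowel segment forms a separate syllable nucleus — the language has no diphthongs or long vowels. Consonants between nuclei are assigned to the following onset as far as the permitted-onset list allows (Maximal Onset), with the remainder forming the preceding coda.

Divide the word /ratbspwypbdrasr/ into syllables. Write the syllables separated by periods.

ratb.spwypb.drasr

The vowels are a, y, a — 3 nuclei, so 3 syllables.
Between /a/ (V1) and /y/ (V2): /tbspw/; trying suffixes from longest down, /spw/ is the first permitted one, so coda /tb/ | onset /spw/.
Between /y/ (V2) and /a/ (V3): /pbdr/ splits as /pb/ + /dr/ (/dr/ is the longest suffix that is a licit onset).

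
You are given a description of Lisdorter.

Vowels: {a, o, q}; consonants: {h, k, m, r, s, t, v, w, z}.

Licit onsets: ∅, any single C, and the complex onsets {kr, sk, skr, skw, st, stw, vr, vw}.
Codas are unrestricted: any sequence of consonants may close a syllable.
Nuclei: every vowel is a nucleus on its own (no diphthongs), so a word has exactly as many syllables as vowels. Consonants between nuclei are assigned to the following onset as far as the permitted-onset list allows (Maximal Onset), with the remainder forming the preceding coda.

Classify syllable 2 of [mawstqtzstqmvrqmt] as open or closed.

The vowels are a, q, q, q — 4 nuclei, so 4 syllables.
/a…q/ gap (V1→V2): /wst/ splits as /w/ + /st/ (/st/ is the longest suffix that is a licit onset).
/q…q/ gap (V2→V3): cluster /tzst/ — the longest permitted-onset suffix is /st/; onset = /st/, preceding coda = /tz/.
/q…q/ gap (V3→V4): cluster /mvr/ — the longest permitted-onset suffix is /vr/; onset = /vr/, preceding coda = /m/.
Syllabification: maw.stqtz.stqm.vrqmt.
Syllable 2 is /stqtz/ with coda /tz/, so it is closed.

closed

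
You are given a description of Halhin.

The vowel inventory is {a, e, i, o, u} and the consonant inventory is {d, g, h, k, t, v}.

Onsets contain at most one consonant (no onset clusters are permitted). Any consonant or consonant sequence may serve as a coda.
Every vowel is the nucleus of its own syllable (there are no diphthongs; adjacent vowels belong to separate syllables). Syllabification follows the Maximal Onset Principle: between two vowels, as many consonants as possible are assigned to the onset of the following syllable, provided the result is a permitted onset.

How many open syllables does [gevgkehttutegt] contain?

Nuclei (vowels): e, e, u, e → 4 syllables.
/e…e/ gap (V1→V2): /vgk/ — longest licit onset from the right is /k/, leaving /vg/ as coda.
/e…u/ gap (V2→V3): /htt/ splits as /ht/ + /t/ (/t/ is the longest suffix that is a licit onset).
/u…e/ gap (V3→V4): /t/ → onset of the next syllable (single consonants are always licit onsets).
So the parse is gevg.keht.tu.tegt.
Classifying each syllable: /gevg/ (closed), /keht/ (closed), /tu/ (open), /tegt/ (closed).
Open syllables: 1.

1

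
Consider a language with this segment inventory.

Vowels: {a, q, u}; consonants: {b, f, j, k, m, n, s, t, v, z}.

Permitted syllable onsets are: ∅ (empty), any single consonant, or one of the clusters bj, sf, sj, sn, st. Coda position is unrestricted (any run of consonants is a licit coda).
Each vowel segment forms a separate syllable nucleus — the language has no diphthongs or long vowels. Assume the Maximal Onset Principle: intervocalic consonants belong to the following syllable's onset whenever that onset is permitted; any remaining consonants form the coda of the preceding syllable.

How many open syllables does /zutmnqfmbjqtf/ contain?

Vowels present: u, q, q; each is a nucleus, giving 3 syllables.
σ1/σ2 boundary: cluster /tmn/ — the longest permitted-onset suffix is /n/; onset = /n/, preceding coda = /tm/.
σ2/σ3 boundary: /fmbj/ splits as /fm/ + /bj/ (/bj/ is the longest suffix that is a licit onset).
Result: zutm.nqfm.bjqtf.
Classifying each syllable: /zutm/ (closed), /nqfm/ (closed), /bjqtf/ (closed).
Open syllables: 0.

0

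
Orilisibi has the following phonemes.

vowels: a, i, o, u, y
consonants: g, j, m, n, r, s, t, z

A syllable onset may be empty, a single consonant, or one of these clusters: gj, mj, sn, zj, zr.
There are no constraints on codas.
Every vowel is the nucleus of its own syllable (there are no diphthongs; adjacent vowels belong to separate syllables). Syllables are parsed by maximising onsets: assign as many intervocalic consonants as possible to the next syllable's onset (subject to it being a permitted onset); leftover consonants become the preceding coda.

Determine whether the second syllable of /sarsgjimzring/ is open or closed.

closed

Vowels present: a, i, i; each is a nucleus, giving 3 syllables.
V1 /a/ – V2 /i/: /rsgj/ — longest licit onset from the right is /gj/, leaving /rs/ as coda.
V2 /i/ – V3 /i/: /mzr/; trying suffixes from longest down, /zr/ is the first permitted one, so coda /m/ | onset /zr/.
Syllabification: sars.gjim.zring.
Syllable 2 is /gjim/ with coda /m/, so it is closed.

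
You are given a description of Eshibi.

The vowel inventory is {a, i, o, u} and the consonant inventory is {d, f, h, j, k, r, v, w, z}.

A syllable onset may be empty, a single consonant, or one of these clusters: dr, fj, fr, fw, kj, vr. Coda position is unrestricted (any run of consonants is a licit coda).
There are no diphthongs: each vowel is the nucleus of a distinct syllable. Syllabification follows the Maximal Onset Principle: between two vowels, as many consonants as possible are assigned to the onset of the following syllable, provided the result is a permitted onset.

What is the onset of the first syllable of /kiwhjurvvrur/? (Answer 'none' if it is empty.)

The vowels are i, u, u — 3 nuclei, so 3 syllables.
σ1/σ2 boundary: /whj/ splits as /wh/ + /j/ (/j/ is the longest suffix that is a licit onset).
σ2/σ3 boundary: /rvvr/; trying suffixes from longest down, /vr/ is the first permitted one, so coda /rv/ | onset /vr/.
Syllabification: kiwh.jurv.vrur.
Syllable 1 is /kiwh/: onset /k/, nucleus /i/, coda /wh/.

k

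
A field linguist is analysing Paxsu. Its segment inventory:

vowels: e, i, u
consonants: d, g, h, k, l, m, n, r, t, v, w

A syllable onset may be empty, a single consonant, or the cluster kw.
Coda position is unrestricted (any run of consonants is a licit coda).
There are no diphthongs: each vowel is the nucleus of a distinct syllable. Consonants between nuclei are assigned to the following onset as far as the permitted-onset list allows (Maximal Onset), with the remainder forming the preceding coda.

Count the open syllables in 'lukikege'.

Nuclei (vowels): u, i, e, e → 4 syllables.
/u…i/ gap (V1→V2): just /k/ — single C goes to the following onset.
/i…e/ gap (V2→V3): /k/ → onset of the next syllable (single consonants are always licit onsets).
/e…e/ gap (V3→V4): /g/ is a single consonant, so it becomes the next onset.
Result: lu.ki.ke.ge.
Classifying each syllable: /lu/ (open), /ki/ (open), /ke/ (open), /ge/ (open).
Open syllables: 4.

4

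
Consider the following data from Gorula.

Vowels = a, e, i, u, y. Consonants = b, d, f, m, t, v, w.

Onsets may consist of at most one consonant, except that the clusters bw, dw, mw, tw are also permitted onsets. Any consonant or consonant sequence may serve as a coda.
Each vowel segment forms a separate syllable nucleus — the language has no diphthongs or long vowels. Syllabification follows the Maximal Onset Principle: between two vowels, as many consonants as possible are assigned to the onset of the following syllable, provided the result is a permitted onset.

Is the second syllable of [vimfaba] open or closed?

Nuclei (vowels): i, a, a → 3 syllables.
V1 /i/ – V2 /a/: /mf/ — longest licit onset from the right is /f/, leaving /m/ as coda.
V2 /a/ – V3 /a/: /b/ → onset of the next syllable (single consonants are always licit onsets).
So the parse is vim.fa.ba.
Syllable 2 is /fa/; it ends in its nucleus with no coda, so it is open.

open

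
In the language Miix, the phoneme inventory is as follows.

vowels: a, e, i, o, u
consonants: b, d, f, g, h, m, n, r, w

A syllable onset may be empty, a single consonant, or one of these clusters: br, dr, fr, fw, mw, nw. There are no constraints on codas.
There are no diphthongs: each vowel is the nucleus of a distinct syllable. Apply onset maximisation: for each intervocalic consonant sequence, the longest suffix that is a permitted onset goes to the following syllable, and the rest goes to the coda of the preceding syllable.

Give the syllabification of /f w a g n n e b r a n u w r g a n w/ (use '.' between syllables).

fwagn.ne.bra.nuwr.ganw

The vowels are a, e, a, u, a — 5 nuclei, so 5 syllables.
/a…e/ gap (V1→V2): /gnn/; trying suffixes from longest down, /n/ is the first permitted one, so coda /gn/ | onset /n/.
/e…a/ gap (V2→V3): cluster /br/ — /br/ is itself a permitted onset, so the whole cluster goes right; preceding coda = ∅.
/a…u/ gap (V3→V4): just /n/ — single C goes to the following onset.
/u…a/ gap (V4→V5): /wrg/ splits as /wr/ + /g/ (/g/ is the longest suffix that is a licit onset).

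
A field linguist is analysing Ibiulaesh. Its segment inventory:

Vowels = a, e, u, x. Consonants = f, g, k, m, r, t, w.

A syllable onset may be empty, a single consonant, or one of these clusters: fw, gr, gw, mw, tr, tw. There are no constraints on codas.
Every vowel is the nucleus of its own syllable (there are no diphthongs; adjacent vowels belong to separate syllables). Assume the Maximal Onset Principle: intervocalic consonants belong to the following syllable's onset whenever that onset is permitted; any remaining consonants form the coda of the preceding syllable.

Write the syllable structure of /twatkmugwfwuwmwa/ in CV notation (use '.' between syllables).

CCVCC.CVCC.CCVC.CCV

The vowels are a, u, u, a — 4 nuclei, so 4 syllables.
/a…u/ gap (V1→V2): /tkm/ splits as /tk/ + /m/ (/m/ is the longest suffix that is a licit onset).
/u…u/ gap (V2→V3): cluster /gwfw/ — the longest permitted-onset suffix is /fw/; onset = /fw/, preceding coda = /gw/.
/u…a/ gap (V3→V4): /wmw/ splits as /w/ + /mw/ (/mw/ is the longest suffix that is a licit onset).
Syllabification: twatk.mugw.fwuw.mwa.
Mapping each syllable to C/V: /twatk/ → CCVCC, /mugw/ → CVCC, /fwuw/ → CCVC, /mwa/ → CCV.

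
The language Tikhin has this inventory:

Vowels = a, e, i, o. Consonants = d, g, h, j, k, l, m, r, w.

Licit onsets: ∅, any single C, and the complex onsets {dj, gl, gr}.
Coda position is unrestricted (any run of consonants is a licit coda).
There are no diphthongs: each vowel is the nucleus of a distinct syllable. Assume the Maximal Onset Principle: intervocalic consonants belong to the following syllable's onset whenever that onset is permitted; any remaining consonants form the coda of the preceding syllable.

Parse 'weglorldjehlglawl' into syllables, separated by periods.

Nuclei (vowels): e, o, e, a → 4 syllables.
V1 /e/ – V2 /o/: /gl/ — entire cluster is a permitted onset → onset /gl/, coda ∅.
V2 /o/ – V3 /e/: cluster /rldj/ — the longest permitted-onset suffix is /dj/; onset = /dj/, preceding coda = /rl/.
V3 /e/ – V4 /a/: cluster /hlgl/ — the longest permitted-onset suffix is /gl/; onset = /gl/, preceding coda = /hl/.

we.glorl.djehl.glawl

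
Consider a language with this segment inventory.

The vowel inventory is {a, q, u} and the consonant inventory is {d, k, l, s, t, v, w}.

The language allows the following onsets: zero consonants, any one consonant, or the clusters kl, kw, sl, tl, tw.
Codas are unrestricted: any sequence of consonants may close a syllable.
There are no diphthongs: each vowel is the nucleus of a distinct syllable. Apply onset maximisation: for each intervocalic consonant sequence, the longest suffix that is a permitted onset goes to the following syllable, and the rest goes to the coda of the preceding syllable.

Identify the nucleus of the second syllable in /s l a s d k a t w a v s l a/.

a

Vowels present: a, a, a, a; each is a nucleus, giving 4 syllables.
The second nucleus (vowel 2 from the left) is /a/.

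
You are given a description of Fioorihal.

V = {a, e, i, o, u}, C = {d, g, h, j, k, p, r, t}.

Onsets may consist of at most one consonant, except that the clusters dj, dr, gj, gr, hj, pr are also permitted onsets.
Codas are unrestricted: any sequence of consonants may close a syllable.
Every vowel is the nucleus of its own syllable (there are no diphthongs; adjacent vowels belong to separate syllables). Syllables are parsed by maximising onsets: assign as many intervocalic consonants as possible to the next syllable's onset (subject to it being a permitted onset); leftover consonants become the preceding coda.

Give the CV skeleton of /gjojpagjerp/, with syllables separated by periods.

CCVC.CV.CCVCC

Vowels present: o, a, e; each is a nucleus, giving 3 syllables.
/o…a/ gap (V1→V2): /jp/; trying suffixes from longest down, /p/ is the first permitted one, so coda /j/ | onset /p/.
/a…e/ gap (V2→V3): /gj/ — entire cluster is a permitted onset → onset /gj/, coda ∅.
Putting it together: gjoj.pa.gjerp.
Mapping each syllable to C/V: /gjoj/ → CCVC, /pa/ → CV, /gjerp/ → CCVCC.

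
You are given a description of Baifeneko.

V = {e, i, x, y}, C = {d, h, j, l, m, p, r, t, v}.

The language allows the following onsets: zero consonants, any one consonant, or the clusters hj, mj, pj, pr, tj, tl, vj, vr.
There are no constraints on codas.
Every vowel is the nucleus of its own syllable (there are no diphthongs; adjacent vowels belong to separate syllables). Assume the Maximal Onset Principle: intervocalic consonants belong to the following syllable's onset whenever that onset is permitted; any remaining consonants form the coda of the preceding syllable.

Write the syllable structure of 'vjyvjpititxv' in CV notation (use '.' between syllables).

CCVCC.CV.CV.CVC

Vowels present: y, i, i, x; each is a nucleus, giving 4 syllables.
/y…i/ gap (V1→V2): /vjp/ — longest licit onset from the right is /p/, leaving /vj/ as coda.
/i…i/ gap (V2→V3): /t/ → onset of the next syllable (single consonants are always licit onsets).
/i…x/ gap (V3→V4): /t/ is a single consonant, so it becomes the next onset.
Putting it together: vjyvj.pi.ti.txv.
Mapping each syllable to C/V: /vjyvj/ → CCVCC, /pi/ → CV, /ti/ → CV, /txv/ → CVC.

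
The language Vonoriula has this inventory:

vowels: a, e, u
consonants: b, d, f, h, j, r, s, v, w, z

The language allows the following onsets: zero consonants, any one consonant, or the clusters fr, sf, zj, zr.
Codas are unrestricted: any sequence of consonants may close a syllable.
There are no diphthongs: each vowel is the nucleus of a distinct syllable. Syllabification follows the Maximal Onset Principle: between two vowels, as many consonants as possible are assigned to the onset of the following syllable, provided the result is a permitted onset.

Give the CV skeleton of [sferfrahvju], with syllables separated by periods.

CCVC.CCVCC.CV

Vowels present: e, a, u; each is a nucleus, giving 3 syllables.
σ1/σ2 boundary: /rfr/ splits as /r/ + /fr/ (/fr/ is the longest suffix that is a licit onset).
σ2/σ3 boundary: /hvj/; trying suffixes from longest down, /j/ is the first permitted one, so coda /hv/ | onset /j/.
So the parse is sfer.frahv.ju.
Mapping each syllable to C/V: /sfer/ → CCVC, /frahv/ → CCVCC, /ju/ → CV.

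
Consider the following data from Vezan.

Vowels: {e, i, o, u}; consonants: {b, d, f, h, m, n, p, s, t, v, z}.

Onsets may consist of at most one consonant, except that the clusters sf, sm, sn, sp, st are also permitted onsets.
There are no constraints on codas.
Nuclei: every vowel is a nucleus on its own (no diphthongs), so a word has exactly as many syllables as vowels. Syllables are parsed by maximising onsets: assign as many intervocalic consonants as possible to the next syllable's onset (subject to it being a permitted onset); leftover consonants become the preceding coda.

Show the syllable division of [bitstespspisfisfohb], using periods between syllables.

bit.stesp.spi.sfi.sfohb

The vowels are i, e, i, i, o — 5 nuclei, so 5 syllables.
/i…e/ gap (V1→V2): /tst/ splits as /t/ + /st/ (/st/ is the longest suffix that is a licit onset).
/e…i/ gap (V2→V3): /spsp/; trying suffixes from longest down, /sp/ is the first permitted one, so coda /sp/ | onset /sp/.
/i…i/ gap (V3→V4): /sf/ is a licit onset in full, so it all attaches to the next syllable.
/i…o/ gap (V4→V5): /sf/ — entire cluster is a permitted onset → onset /sf/, coda ∅.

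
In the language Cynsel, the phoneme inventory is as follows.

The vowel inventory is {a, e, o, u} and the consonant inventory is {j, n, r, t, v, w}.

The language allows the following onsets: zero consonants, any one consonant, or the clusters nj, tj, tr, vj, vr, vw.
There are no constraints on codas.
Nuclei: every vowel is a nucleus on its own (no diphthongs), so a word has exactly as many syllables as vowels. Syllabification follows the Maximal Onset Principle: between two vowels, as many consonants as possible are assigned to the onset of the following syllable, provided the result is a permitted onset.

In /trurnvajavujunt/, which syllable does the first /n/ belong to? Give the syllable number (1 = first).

Nuclei (vowels): u, a, a, u, u → 5 syllables.
V1 /u/ – V2 /a/: /rnv/; trying suffixes from longest down, /v/ is the first permitted one, so coda /rn/ | onset /v/.
V2 /a/ – V3 /a/: just /j/ — single C goes to the following onset.
V3 /a/ – V4 /u/: /v/ is a single consonant, so it becomes the next onset.
V4 /u/ – V5 /u/: just /j/ — single C goes to the following onset.
Putting it together: trurn.va.ja.vu.junt.
The first /n/ is in the coda of syllable 1 (/trurn/).

1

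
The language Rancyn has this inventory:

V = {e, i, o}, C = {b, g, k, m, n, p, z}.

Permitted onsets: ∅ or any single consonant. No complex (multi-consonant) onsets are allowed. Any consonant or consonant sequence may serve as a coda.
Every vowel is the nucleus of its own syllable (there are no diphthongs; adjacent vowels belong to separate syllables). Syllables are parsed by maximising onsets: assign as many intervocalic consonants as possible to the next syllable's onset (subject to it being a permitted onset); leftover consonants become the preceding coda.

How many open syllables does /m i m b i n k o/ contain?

1

Vowels present: i, i, o; each is a nucleus, giving 3 syllables.
V1 /i/ – V2 /i/: /mb/ splits as /m/ + /b/ (/b/ is the longest suffix that is a licit onset).
V2 /i/ – V3 /o/: /nk/ — longest licit onset from the right is /k/, leaving /n/ as coda.
So the parse is mim.bin.ko.
Classifying each syllable: /mim/ (closed), /bin/ (closed), /ko/ (open).
Open syllables: 1.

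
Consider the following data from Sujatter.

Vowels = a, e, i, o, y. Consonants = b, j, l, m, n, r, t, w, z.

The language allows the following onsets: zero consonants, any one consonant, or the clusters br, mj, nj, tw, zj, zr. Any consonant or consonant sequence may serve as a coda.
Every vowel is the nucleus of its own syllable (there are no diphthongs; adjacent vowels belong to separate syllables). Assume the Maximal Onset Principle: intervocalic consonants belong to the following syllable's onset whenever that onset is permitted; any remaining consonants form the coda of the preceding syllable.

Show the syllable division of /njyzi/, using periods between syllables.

Nuclei (vowels): y, i → 2 syllables.
σ1/σ2 boundary: /z/ → onset of the next syllable (single consonants are always licit onsets).

njy.zi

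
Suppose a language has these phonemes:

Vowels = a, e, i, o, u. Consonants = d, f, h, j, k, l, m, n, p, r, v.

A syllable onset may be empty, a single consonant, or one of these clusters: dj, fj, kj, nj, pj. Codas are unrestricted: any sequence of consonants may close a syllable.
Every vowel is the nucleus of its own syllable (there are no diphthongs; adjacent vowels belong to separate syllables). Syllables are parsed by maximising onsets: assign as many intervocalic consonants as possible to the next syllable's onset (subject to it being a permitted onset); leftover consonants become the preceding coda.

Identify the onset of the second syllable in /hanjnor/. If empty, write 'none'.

n

Nuclei (vowels): a, o → 2 syllables.
Between /a/ (V1) and /o/ (V2): /njn/ splits as /nj/ + /n/ (/n/ is the longest suffix that is a licit onset).
Result: hanj.nor.
Syllable 2 is /nor/: onset /n/, nucleus /o/, coda /r/.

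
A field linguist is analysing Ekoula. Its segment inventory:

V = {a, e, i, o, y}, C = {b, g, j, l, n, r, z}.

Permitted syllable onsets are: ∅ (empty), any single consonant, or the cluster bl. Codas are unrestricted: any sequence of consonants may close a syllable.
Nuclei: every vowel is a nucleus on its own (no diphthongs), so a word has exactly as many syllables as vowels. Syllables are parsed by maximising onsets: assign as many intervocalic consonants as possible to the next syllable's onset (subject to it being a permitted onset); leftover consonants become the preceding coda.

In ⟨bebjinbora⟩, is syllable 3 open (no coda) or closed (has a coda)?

The vowels are e, i, o, a — 4 nuclei, so 4 syllables.
Between /e/ (V1) and /i/ (V2): /bj/ splits as /b/ + /j/ (/j/ is the longest suffix that is a licit onset).
Between /i/ (V2) and /o/ (V3): /nb/; trying suffixes from longest down, /b/ is the first permitted one, so coda /n/ | onset /b/.
Between /o/ (V3) and /a/ (V4): /r/ → onset of the next syllable (single consonants are always licit onsets).
Putting it together: beb.jin.bo.ra.
Syllable 3 is /bo/; it ends in its nucleus with no coda, so it is open.

open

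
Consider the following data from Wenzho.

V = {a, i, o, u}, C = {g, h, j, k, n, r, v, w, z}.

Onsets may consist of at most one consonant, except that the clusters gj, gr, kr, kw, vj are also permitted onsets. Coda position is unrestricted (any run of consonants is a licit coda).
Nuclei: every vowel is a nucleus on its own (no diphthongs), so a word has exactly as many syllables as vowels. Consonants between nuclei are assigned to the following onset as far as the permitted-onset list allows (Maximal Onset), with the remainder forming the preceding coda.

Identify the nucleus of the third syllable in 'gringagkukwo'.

Vowels present: i, a, u, o; each is a nucleus, giving 4 syllables.
The third nucleus (vowel 3 from the left) is /u/.

u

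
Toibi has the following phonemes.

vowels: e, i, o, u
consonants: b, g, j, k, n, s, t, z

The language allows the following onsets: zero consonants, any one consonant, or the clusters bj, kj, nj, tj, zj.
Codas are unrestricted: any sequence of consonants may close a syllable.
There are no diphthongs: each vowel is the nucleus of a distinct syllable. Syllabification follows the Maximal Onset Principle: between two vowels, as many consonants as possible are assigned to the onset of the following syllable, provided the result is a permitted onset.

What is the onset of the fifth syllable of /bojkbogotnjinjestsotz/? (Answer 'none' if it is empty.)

nj

Vowels present: o, o, o, i, e, o; each is a nucleus, giving 6 syllables.
σ1/σ2 boundary: /jkb/ — longest licit onset from the right is /b/, leaving /jk/ as coda.
σ2/σ3 boundary: /g/ is a single consonant, so it becomes the next onset.
σ3/σ4 boundary: /tnj/; trying suffixes from longest down, /nj/ is the first permitted one, so coda /t/ | onset /nj/.
σ4/σ5 boundary: cluster /nj/ — /nj/ is itself a permitted onset, so the whole cluster goes right; preceding coda = ∅.
σ5/σ6 boundary: /sts/ splits as /st/ + /s/ (/s/ is the longest suffix that is a licit onset).
So the parse is bojk.bo.got.nji.njest.sotz.
Syllable 5 is /njest/: onset /nj/, nucleus /e/, coda /st/.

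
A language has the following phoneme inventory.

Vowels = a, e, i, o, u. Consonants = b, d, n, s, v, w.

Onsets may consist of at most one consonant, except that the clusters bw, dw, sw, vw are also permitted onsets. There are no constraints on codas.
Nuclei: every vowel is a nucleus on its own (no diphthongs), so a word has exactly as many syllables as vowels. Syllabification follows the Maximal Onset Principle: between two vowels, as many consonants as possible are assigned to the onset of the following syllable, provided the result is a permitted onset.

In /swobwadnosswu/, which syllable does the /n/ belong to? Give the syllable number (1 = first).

The vowels are o, a, o, u — 4 nuclei, so 4 syllables.
V1 /o/ – V2 /a/: /bw/ is a licit onset in full, so it all attaches to the next syllable.
V2 /a/ – V3 /o/: /dn/; trying suffixes from longest down, /n/ is the first permitted one, so coda /d/ | onset /n/.
V3 /o/ – V4 /u/: /ssw/; trying suffixes from longest down, /sw/ is the first permitted one, so coda /s/ | onset /sw/.
Putting it together: swo.bwad.nos.swu.
The /n/ is in the onset of syllable 3 (/nos/).

3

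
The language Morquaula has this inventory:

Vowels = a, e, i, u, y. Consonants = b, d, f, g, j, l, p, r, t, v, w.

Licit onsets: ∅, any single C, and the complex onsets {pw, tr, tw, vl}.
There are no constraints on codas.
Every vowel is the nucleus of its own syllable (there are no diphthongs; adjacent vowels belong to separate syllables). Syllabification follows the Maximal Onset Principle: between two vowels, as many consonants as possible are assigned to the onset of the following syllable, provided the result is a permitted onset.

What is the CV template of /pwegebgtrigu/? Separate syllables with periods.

Nuclei (vowels): e, e, i, u → 4 syllables.
/e…e/ gap (V1→V2): /g/ is a single consonant, so it becomes the next onset.
/e…i/ gap (V2→V3): /bgtr/ splits as /bg/ + /tr/ (/tr/ is the longest suffix that is a licit onset).
/i…u/ gap (V3→V4): just /g/ — single C goes to the following onset.
Result: pwe.gebg.tri.gu.
Mapping each syllable to C/V: /pwe/ → CCV, /gebg/ → CVCC, /tri/ → CCV, /gu/ → CV.

CCV.CVCC.CCV.CV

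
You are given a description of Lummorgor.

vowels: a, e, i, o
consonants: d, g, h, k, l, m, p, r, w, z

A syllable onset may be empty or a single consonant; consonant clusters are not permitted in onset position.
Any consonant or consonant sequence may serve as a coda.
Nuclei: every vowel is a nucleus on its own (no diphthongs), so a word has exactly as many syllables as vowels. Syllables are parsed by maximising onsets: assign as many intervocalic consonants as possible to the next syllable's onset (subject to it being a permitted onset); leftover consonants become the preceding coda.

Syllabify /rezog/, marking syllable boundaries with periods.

The vowels are e, o — 2 nuclei, so 2 syllables.
σ1/σ2 boundary: /z/ → onset of the next syllable (single consonants are always licit onsets).

re.zog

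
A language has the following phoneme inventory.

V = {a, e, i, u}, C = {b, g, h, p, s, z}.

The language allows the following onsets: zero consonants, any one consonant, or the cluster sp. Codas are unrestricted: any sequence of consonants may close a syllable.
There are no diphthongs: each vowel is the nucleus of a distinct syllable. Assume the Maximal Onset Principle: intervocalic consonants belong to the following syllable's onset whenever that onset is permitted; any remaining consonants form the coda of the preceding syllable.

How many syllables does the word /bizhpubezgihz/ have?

4

Vowels present: i, u, e, i; each is a nucleus, giving 4 syllables.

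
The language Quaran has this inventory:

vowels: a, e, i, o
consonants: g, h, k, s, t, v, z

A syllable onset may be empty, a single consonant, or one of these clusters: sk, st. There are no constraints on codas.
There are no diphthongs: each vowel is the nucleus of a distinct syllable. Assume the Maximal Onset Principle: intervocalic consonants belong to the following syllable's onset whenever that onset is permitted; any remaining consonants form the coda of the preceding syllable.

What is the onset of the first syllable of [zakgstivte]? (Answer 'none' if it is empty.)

z

Nuclei (vowels): a, i, e → 3 syllables.
V1 /a/ – V2 /i/: /kgst/ — longest licit onset from the right is /st/, leaving /kg/ as coda.
V2 /i/ – V3 /e/: /vt/; trying suffixes from longest down, /t/ is the first permitted one, so coda /v/ | onset /t/.
Putting it together: zakg.stiv.te.
Syllable 1 is /zakg/: onset /z/, nucleus /a/, coda /kg/.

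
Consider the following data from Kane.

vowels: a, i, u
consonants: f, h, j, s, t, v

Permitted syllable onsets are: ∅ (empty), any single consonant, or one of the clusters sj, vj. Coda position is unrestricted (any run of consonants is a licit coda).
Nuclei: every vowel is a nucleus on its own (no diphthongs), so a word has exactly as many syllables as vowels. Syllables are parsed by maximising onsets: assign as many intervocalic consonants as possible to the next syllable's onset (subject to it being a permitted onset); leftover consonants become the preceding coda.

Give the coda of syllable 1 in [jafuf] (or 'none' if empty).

none

Vowels present: a, u; each is a nucleus, giving 2 syllables.
/a…u/ gap (V1→V2): /f/ → onset of the next syllable (single consonants are always licit onsets).
Result: ja.fuf.
Syllable 1 is /ja/: onset /j/, nucleus /a/, coda ∅.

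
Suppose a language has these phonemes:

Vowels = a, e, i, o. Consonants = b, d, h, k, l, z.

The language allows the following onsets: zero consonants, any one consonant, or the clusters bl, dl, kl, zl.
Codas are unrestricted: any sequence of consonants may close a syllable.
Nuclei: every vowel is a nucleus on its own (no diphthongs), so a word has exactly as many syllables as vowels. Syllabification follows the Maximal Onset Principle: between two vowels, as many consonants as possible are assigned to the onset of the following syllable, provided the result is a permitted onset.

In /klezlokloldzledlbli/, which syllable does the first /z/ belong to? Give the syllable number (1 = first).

2

The vowels are e, o, o, e, i — 5 nuclei, so 5 syllables.
Between /e/ (V1) and /o/ (V2): /zl/ — entire cluster is a permitted onset → onset /zl/, coda ∅.
Between /o/ (V2) and /o/ (V3): /kl/ — entire cluster is a permitted onset → onset /kl/, coda ∅.
Between /o/ (V3) and /e/ (V4): /ldzl/ — longest licit onset from the right is /zl/, leaving /ld/ as coda.
Between /e/ (V4) and /i/ (V5): /dlbl/; trying suffixes from longest down, /bl/ is the first permitted one, so coda /dl/ | onset /bl/.
Syllabification: kle.zlo.klold.zledl.bli.
The first /z/ is in the onset of syllable 2 (/zlo/).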